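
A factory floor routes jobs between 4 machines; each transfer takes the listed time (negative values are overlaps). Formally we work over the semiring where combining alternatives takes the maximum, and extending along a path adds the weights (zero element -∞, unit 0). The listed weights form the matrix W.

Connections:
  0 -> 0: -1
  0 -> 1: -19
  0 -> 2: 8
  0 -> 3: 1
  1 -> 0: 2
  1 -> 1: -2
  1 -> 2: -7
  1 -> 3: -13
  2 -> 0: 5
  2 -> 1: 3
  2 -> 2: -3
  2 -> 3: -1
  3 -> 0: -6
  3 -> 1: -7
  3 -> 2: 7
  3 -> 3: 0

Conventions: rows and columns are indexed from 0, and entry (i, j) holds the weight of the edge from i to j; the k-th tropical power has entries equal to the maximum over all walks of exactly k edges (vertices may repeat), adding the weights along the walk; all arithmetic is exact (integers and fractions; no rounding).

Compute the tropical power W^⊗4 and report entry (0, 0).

W^⊗2:
  [13, 11, 8, 7]
  [1, -4, 10, 3]
  [5, 1, 13, 6]
  [12, 10, 7, 6]
W^⊗3:
  [13, 11, 21, 14]
  [15, 13, 10, 9]
  [18, 16, 13, 12]
  [12, 10, 20, 13]
W^⊗4:
  [26, 24, 21, 20]
  [15, 13, 23, 16]
  [18, 16, 26, 19]
  [25, 23, 20, 19]
Key observation: the optimum is the walk 0->2->0->2->0, with weight 8 + 5 + 8 + 5 = 26.
Optimal value attained by: walk 0->2->0->2->0.
Answer: (W^⊗4)[0][0] = 26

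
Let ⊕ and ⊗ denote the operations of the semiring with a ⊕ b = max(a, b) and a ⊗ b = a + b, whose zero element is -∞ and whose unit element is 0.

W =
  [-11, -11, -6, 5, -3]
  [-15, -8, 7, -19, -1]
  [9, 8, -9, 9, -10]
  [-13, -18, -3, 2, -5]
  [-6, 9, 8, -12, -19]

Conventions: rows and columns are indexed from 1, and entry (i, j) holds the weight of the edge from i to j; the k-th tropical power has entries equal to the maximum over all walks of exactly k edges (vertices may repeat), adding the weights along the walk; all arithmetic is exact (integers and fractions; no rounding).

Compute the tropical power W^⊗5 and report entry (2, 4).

W^⊗2:
  [3, 6, 5, 7, 0]
  [16, 15, 7, 16, -3]
  [0, 0, 15, 14, 7]
  [6, 5, 3, 6, -3]
  [17, 16, 16, 17, 8]
W^⊗3:
  [14, 13, 13, 14, 5]
  [16, 15, 22, 21, 14]
  [24, 23, 15, 24, 9]
  [12, 11, 12, 12, 4]
  [25, 24, 23, 25, 15]
W^⊗4:
  [22, 21, 20, 22, 12]
  [31, 30, 22, 31, 16]
  [24, 23, 30, 29, 22]
  [21, 20, 18, 21, 10]
  [32, 31, 31, 32, 23]
W^⊗5:
  [29, 28, 28, 29, 20]
  [31, 30, 37, 36, 29]
  [39, 38, 30, 39, 24]
  [27, 26, 27, 27, 19]
  [40, 39, 38, 40, 30]
Key observation: the optimum is the walk 2->3->2->3->1->4, with weight 7 + 8 + 7 + 9 + 5 = 36.
Optimal value attained by: walk 2->3->2->3->1->4.
Answer: (W^⊗5)[2][4] = 36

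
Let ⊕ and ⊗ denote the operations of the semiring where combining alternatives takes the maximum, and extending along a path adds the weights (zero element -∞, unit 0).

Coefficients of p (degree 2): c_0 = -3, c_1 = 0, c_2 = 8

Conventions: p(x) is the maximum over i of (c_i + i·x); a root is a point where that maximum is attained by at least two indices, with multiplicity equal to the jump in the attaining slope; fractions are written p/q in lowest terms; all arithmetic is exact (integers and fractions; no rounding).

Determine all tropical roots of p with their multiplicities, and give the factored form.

hull edge (i=0, c=-3) to (i=2, c=8): slope 11/2, span 2
Factored form: p(x) = 8 ⊗ (x ⊕ (-11/2)) ⊗ (x ⊕ (-11/2))
Answer: roots = -11/2 (mult 2)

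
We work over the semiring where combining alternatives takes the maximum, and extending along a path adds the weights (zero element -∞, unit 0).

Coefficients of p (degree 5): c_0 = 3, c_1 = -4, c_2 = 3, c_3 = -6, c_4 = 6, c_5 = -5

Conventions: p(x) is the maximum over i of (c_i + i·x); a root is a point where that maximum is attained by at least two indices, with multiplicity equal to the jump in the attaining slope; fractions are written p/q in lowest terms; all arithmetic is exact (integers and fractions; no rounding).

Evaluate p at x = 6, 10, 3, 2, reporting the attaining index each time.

p(6) = max(3+0·6=3, -4+1·6=2, 3+2·6=15, -6+3·6=12, 6+4·6=30, -5+5·6=25) = 30 (attained by i=4)
p(10) = max(3+0·10=3, -4+1·10=6, 3+2·10=23, -6+3·10=24, 6+4·10=46, -5+5·10=45) = 46 (attained by i=4)
p(3) = max(3+0·3=3, -4+1·3=-1, 3+2·3=9, -6+3·3=3, 6+4·3=18, -5+5·3=10) = 18 (attained by i=4)
p(2) = max(3+0·2=3, -4+1·2=-2, 3+2·2=7, -6+3·2=0, 6+4·2=14, -5+5·2=5) = 14 (attained by i=4)
Answer: p(6) = 30; p(10) = 46; p(3) = 18; p(2) = 14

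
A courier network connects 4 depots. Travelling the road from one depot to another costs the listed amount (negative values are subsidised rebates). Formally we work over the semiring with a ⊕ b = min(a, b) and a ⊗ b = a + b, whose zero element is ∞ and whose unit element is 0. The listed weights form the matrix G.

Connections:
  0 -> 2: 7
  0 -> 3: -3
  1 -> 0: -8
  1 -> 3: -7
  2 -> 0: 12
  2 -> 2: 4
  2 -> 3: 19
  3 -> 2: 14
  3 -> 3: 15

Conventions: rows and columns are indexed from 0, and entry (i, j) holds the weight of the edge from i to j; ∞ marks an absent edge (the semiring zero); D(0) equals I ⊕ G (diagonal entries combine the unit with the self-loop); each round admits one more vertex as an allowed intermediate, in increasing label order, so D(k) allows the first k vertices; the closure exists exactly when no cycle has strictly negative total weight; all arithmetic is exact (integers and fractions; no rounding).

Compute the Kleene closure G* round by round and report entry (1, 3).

D(0):
  [0, ∞, 7, -3]
  [-8, 0, ∞, -7]
  [12, ∞, 0, 19]
  [∞, ∞, 14, 0]
D(1):
  [0, ∞, 7, -3]
  [-8, 0, -1, -11]
  [12, ∞, 0, 9]
  [∞, ∞, 14, 0]
D(2):
  [0, ∞, 7, -3]
  [-8, 0, -1, -11]
  [12, ∞, 0, 9]
  [∞, ∞, 14, 0]
D(3):
  [0, ∞, 7, -3]
  [-8, 0, -1, -11]
  [12, ∞, 0, 9]
  [26, ∞, 14, 0]
D(4):
  [0, ∞, 7, -3]
  [-8, 0, -1, -11]
  [12, ∞, 0, 9]
  [26, ∞, 14, 0]
Answer: G*[1][3] = -11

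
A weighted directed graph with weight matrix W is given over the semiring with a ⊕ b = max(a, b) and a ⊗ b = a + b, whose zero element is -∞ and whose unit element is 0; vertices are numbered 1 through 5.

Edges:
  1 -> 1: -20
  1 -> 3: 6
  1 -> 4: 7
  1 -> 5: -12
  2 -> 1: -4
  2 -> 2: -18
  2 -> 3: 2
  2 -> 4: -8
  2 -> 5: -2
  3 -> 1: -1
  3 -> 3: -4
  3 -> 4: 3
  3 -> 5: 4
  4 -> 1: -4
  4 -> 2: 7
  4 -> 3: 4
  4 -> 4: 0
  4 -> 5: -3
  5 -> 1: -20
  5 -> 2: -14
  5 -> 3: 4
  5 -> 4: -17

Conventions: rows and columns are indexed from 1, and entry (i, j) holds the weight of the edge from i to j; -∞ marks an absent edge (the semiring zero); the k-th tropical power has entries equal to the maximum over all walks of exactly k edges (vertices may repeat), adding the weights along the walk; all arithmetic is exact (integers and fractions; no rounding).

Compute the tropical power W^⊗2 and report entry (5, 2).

W^⊗2:
  [5, 14, 11, 9, 10]
  [1, -1, 2, 5, 6]
  [-1, 10, 8, 6, 0]
  [3, 7, 9, 7, 8]
  [3, -10, 0, 7, 8]
Key observation: the optimum is the walk 5->4->2, with weight (-17) + 7 = -10.
Optimal value attained by: walk 5->4->2.
Answer: (W^⊗2)[5][2] = -10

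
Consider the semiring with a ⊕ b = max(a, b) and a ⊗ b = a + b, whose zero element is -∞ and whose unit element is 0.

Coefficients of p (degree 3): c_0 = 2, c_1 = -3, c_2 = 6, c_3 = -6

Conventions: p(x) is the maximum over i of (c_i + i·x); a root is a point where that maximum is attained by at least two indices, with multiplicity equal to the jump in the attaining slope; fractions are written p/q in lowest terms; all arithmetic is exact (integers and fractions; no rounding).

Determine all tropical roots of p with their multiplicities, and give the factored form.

hull edge (i=0, c=2) to (i=2, c=6): slope 2, span 2
hull edge (i=2, c=6) to (i=3, c=-6): slope -12, span 1
Factored form: p(x) = -6 ⊗ (x ⊕ (-2)) ⊗ (x ⊕ (-2)) ⊗ (x ⊕ 12)
Answer: roots = -2 (mult 2), 12 (mult 1)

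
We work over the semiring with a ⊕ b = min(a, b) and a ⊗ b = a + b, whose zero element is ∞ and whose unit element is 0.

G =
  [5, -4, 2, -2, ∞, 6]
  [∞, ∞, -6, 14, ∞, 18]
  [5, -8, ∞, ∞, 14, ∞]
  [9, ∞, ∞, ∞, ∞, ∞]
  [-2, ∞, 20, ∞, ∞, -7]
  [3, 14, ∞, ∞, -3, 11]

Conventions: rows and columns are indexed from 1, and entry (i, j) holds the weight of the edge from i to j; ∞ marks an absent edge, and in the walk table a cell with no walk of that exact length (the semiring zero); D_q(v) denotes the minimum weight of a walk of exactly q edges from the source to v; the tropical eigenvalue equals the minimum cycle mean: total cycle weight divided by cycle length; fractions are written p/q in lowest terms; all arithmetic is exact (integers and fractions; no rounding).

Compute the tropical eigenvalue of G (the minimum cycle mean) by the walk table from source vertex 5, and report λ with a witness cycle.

q=0: [∞, ∞, ∞, ∞, 0, ∞]
q=1: [-2, ∞, 20, ∞, ∞, -7]
q=2: [-4, -6, 0, -4, -10, 4]
q=3: [-12, -8, -12, -6, 1, -17]
q=4: [-14, -20, -14, -14, -20, -6]
q=5: [-22, -22, -26, -16, -9, -27]
q=6: [-24, -34, -28, -24, -30, -16]
Optimal cycle mean attained by: cycle 2->3->2, total (-6) + (-8), length 2.
Answer: λ = -7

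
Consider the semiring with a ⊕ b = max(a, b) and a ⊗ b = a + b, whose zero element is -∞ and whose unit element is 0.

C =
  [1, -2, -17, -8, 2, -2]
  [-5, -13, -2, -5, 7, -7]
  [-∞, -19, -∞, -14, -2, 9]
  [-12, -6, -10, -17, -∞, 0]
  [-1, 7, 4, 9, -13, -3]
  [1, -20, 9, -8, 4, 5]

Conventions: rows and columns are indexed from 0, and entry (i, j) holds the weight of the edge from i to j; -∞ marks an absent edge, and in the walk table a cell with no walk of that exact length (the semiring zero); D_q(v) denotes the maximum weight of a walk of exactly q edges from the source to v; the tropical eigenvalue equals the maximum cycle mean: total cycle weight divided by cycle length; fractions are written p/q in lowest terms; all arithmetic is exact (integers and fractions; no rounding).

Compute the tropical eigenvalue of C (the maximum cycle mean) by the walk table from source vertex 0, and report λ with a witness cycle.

q=0: [0, -∞, -∞, -∞, -∞, -∞]
q=1: [1, -2, -17, -8, 2, -2]
q=2: [2, 9, 7, 11, 5, 3]
q=3: [4, 12, 12, 14, 16, 16]
q=4: [17, 23, 25, 25, 20, 21]
q=5: [22, 27, 30, 29, 30, 34]
q=6: [35, 37, 43, 39, 38, 39]
Optimal cycle mean attained by: cycle 2->5->2, total 9 + 9, length 2.
Answer: λ = 9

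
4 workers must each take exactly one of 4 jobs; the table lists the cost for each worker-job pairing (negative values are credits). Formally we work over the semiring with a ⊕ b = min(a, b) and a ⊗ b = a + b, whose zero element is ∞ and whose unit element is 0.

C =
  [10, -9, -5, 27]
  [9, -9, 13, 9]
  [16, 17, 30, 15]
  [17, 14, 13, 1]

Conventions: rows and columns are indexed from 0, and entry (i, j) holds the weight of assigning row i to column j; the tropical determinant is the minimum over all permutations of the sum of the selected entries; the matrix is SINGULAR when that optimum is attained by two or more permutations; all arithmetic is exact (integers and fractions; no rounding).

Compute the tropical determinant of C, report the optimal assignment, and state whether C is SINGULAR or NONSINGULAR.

σ = (0, 1, 2, 3): 10 + (-9) + 30 + 1 = 32
σ = (0, 1, 3, 2): 10 + (-9) + 15 + 13 = 29
σ = (0, 2, 1, 3): 10 + 13 + 17 + 1 = 41
σ = (0, 2, 3, 1): 10 + 13 + 15 + 14 = 52
σ = (0, 3, 1, 2): 10 + 9 + 17 + 13 = 49
σ = (0, 3, 2, 1): 10 + 9 + 30 + 14 = 63
σ = (1, 0, 2, 3): (-9) + 9 + 30 + 1 = 31
σ = (1, 0, 3, 2): (-9) + 9 + 15 + 13 = 28
σ = (1, 2, 0, 3): (-9) + 13 + 16 + 1 = 21
σ = (1, 2, 3, 0): (-9) + 13 + 15 + 17 = 36
σ = (1, 3, 0, 2): (-9) + 9 + 16 + 13 = 29
σ = (1, 3, 2, 0): (-9) + 9 + 30 + 17 = 47
σ = (2, 0, 1, 3): (-5) + 9 + 17 + 1 = 22
σ = (2, 0, 3, 1): (-5) + 9 + 15 + 14 = 33
σ = (2, 1, 0, 3): (-5) + (-9) + 16 + 1 = 3
σ = (2, 1, 3, 0): (-5) + (-9) + 15 + 17 = 18
σ = (2, 3, 0, 1): (-5) + 9 + 16 + 14 = 34
σ = (2, 3, 1, 0): (-5) + 9 + 17 + 17 = 38
σ = (3, 0, 1, 2): 27 + 9 + 17 + 13 = 66
σ = (3, 0, 2, 1): 27 + 9 + 30 + 14 = 80
σ = (3, 1, 0, 2): 27 + (-9) + 16 + 13 = 47
σ = (3, 1, 2, 0): 27 + (-9) + 30 + 17 = 65
σ = (3, 2, 0, 1): 27 + 13 + 16 + 14 = 70
σ = (3, 2, 1, 0): 27 + 13 + 17 + 17 = 74
Optimal value attained by: σ = (2, 1, 0, 3).
Answer: det⊕(C) = 3; verdict: NONSINGULAR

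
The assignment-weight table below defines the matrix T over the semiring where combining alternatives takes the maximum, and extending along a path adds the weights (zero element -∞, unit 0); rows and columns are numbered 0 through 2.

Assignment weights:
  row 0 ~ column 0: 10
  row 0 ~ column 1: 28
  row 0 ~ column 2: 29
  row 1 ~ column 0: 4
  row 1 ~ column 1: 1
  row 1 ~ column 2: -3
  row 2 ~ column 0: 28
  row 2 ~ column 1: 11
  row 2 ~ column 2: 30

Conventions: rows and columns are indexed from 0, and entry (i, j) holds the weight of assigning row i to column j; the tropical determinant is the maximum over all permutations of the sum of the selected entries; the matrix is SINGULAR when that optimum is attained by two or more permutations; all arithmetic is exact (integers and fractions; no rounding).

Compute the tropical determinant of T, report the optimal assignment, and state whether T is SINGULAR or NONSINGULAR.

σ = (0, 1, 2): 10 + 1 + 30 = 41
σ = (0, 2, 1): 10 + (-3) + 11 = 18
σ = (1, 0, 2): 28 + 4 + 30 = 62
σ = (1, 2, 0): 28 + (-3) + 28 = 53
σ = (2, 0, 1): 29 + 4 + 11 = 44
σ = (2, 1, 0): 29 + 1 + 28 = 58
Optimal value attained by: σ = (1, 0, 2).
Answer: det⊕(T) = 62; verdict: NONSINGULAR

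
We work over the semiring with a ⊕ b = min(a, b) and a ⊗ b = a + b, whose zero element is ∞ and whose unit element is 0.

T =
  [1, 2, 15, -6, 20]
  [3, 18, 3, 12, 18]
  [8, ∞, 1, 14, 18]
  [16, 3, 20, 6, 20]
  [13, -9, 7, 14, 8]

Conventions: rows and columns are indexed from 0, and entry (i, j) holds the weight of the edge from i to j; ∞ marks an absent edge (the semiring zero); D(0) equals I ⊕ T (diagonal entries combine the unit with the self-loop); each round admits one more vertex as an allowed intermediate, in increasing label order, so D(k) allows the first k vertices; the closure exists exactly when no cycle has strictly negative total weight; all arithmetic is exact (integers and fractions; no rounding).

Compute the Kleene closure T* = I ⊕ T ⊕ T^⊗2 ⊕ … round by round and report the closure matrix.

D(0):
  [0, 2, 15, -6, 20]
  [3, 0, 3, 12, 18]
  [8, ∞, 0, 14, 18]
  [16, 3, 20, 0, 20]
  [13, -9, 7, 14, 0]
D(1):
  [0, 2, 15, -6, 20]
  [3, 0, 3, -3, 18]
  [8, 10, 0, 2, 18]
  [16, 3, 20, 0, 20]
  [13, -9, 7, 7, 0]
D(2):
  [0, 2, 5, -6, 20]
  [3, 0, 3, -3, 18]
  [8, 10, 0, 2, 18]
  [6, 3, 6, 0, 20]
  [-6, -9, -6, -12, 0]
D(3):
  [0, 2, 5, -6, 20]
  [3, 0, 3, -3, 18]
  [8, 10, 0, 2, 18]
  [6, 3, 6, 0, 20]
  [-6, -9, -6, -12, 0]
D(4):
  [0, -3, 0, -6, 14]
  [3, 0, 3, -3, 17]
  [8, 5, 0, 2, 18]
  [6, 3, 6, 0, 20]
  [-6, -9, -6, -12, 0]
D(5):
  [0, -3, 0, -6, 14]
  [3, 0, 3, -3, 17]
  [8, 5, 0, 2, 18]
  [6, 3, 6, 0, 20]
  [-6, -9, -6, -12, 0]
Answer: T* = [[0, -3, 0, -6, 14], [3, 0, 3, -3, 17], [8, 5, 0, 2, 18], [6, 3, 6, 0, 20], [-6, -9, -6, -12, 0]]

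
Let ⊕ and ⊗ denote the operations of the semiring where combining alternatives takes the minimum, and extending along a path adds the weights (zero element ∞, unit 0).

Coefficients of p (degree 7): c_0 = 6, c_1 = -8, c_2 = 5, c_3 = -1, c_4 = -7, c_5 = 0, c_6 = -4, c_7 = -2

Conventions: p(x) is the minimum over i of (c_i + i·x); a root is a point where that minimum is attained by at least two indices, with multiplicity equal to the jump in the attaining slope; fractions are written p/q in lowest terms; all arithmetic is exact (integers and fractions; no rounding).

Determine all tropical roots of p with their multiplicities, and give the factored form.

hull edge (i=0, c=6) to (i=1, c=-8): slope -14, span 1
hull edge (i=1, c=-8) to (i=4, c=-7): slope 1/3, span 3
hull edge (i=4, c=-7) to (i=6, c=-4): slope 3/2, span 2
hull edge (i=6, c=-4) to (i=7, c=-2): slope 2, span 1
Factored form: p(x) = -2 ⊗ (x ⊕ (-2)) ⊗ (x ⊕ (-3/2)) ⊗ (x ⊕ (-3/2)) ⊗ (x ⊕ (-1/3)) ⊗ (x ⊕ (-1/3)) ⊗ (x ⊕ (-1/3)) ⊗ (x ⊕ 14)
Answer: roots = -2 (mult 1), -3/2 (mult 2), -1/3 (mult 3), 14 (mult 1)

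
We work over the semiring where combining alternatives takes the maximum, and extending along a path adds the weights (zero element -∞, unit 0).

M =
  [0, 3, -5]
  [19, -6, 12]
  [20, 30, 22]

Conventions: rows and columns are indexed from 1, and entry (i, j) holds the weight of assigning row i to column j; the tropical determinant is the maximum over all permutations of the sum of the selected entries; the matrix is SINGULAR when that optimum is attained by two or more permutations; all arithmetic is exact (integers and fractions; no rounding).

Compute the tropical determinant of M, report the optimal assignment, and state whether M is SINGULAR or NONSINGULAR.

σ = (1, 2, 3): 0 + (-6) + 22 = 16
σ = (1, 3, 2): 0 + 12 + 30 = 42
σ = (2, 1, 3): 3 + 19 + 22 = 44
σ = (2, 3, 1): 3 + 12 + 20 = 35
σ = (3, 1, 2): (-5) + 19 + 30 = 44
σ = (3, 2, 1): (-5) + (-6) + 20 = 9
Optimal value attained by: σ = (2, 1, 3).
Answer: det⊕(M) = 44; verdict: SINGULAR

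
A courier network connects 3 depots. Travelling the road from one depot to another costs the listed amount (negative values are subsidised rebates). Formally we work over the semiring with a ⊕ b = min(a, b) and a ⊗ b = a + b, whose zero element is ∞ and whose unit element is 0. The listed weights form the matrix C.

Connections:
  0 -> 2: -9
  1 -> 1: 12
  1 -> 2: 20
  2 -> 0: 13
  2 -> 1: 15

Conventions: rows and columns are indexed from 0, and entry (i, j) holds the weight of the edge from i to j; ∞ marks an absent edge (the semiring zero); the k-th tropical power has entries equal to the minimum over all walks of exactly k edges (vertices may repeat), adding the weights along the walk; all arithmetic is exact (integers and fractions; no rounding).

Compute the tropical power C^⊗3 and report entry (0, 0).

C^⊗2:
  [4, 6, ∞]
  [33, 24, 32]
  [∞, 27, 4]
C^⊗3:
  [∞, 18, -5]
  [45, 36, 24]
  [17, 19, 47]
Key observation: no walk of exactly 3 edges connects these vertices, so the entry is the semiring zero.
Answer: (C^⊗3)[0][0] = ∞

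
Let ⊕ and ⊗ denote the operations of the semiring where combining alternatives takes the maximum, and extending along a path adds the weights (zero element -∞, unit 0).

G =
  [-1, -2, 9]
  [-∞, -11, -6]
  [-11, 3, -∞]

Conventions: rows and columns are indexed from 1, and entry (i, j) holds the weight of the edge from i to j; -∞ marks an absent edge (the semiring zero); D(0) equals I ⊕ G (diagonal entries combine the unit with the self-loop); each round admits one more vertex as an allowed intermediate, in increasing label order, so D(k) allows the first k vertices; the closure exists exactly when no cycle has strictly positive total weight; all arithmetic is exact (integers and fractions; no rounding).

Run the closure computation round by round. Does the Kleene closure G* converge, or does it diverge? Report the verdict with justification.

D(0):
  [0, -2, 9]
  [-∞, 0, -6]
  [-11, 3, 0]
D(1):
  [0, -2, 9]
  [-∞, 0, -6]
  [-11, 3, 0]
D(2):
  [0, -2, 9]
  [-∞, 0, -6]
  [-11, 3, 0]
D(3):
  [0, 12, 9]
  [-17, 0, -6]
  [-11, 3, 0]
Key observation: every diagonal entry stays at the unit through all rounds, so no improving cycle exists.
Answer: CONVERGES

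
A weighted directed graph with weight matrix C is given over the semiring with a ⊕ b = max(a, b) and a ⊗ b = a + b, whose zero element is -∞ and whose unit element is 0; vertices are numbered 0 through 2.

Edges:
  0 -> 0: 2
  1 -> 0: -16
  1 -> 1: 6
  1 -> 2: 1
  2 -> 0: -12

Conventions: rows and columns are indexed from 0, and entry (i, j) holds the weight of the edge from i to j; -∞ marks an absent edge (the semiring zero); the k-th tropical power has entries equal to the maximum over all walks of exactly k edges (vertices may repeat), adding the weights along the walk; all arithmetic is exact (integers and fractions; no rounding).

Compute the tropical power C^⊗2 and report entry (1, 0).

C^⊗2:
  [4, -∞, -∞]
  [-10, 12, 7]
  [-10, -∞, -∞]
Key observation: the optimum is the walk 1->1->0, with weight 6 + (-16) = -10.
Optimal value attained by: walk 1->1->0.
Answer: (C^⊗2)[1][0] = -10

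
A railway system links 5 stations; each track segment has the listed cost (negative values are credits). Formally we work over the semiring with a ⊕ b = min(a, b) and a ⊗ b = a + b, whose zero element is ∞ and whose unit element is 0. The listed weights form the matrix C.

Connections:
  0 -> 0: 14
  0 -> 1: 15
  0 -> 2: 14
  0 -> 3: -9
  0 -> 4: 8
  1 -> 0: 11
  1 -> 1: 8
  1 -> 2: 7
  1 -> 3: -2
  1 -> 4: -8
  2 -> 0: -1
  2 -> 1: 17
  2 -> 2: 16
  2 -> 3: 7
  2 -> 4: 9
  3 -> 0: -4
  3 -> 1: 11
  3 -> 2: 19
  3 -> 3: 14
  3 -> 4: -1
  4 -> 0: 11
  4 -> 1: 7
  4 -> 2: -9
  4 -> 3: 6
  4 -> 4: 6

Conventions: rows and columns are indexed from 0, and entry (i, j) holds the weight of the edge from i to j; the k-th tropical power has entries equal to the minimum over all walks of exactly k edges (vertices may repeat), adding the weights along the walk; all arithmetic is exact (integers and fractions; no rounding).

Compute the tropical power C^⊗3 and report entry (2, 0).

C^⊗2:
  [-13, 2, -1, 5, -10]
  [-6, -1, -17, -2, -3]
  [3, 14, 0, -10, 6]
  [10, 6, -10, -13, 3]
  [-10, 8, -3, -2, -1]
C^⊗3:
  [-2, -3, -19, -22, -6]
  [-18, 0, -12, -15, -9]
  [-14, 1, -3, -6, -11]
  [-17, -2, -6, -3, -14]
  [-6, 5, -10, -19, -3]
Key observation: the optimum is the walk 2->0->3->0, with weight (-1) + (-9) + (-4) = -14.
Optimal value attained by: walk 2->0->3->0.
Answer: (C^⊗3)[2][0] = -14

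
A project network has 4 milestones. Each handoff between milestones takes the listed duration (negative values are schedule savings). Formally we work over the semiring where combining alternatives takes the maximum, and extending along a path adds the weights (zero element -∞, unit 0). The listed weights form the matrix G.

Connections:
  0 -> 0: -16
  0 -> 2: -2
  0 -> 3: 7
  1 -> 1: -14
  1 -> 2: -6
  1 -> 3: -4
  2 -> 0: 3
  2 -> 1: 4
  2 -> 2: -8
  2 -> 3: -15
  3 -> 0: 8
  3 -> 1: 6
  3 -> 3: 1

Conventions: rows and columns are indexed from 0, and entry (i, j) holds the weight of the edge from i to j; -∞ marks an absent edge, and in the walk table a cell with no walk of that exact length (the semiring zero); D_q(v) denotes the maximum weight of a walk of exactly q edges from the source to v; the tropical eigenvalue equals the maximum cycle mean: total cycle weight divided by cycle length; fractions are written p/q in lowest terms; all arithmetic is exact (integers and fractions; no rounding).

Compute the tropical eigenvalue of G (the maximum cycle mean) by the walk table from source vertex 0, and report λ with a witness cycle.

q=0: [0, -∞, -∞, -∞]
q=1: [-16, -∞, -2, 7]
q=2: [15, 13, -10, 8]
q=3: [16, 14, 13, 22]
q=4: [30, 28, 14, 23]
Optimal cycle mean attained by: cycle 0->3->0, total 7 + 8, length 2.
Answer: λ = 15/2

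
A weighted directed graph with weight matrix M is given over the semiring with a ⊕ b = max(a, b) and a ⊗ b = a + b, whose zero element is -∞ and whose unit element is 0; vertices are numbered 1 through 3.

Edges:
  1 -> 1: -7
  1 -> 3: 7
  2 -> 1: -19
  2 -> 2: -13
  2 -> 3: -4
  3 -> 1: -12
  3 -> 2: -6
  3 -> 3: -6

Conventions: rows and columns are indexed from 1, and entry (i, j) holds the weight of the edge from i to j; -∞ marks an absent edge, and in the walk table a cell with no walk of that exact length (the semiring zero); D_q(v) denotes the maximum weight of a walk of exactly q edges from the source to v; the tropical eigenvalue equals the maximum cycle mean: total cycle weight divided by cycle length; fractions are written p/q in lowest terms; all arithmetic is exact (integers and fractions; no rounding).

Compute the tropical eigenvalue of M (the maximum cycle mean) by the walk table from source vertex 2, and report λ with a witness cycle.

q=0: [-∞, 0, -∞]
q=1: [-19, -13, -4]
q=2: [-16, -10, -10]
q=3: [-22, -16, -9]
Optimal cycle mean attained by: cycle 1->3->1, total 7 + (-12), length 2.
Answer: λ = -5/2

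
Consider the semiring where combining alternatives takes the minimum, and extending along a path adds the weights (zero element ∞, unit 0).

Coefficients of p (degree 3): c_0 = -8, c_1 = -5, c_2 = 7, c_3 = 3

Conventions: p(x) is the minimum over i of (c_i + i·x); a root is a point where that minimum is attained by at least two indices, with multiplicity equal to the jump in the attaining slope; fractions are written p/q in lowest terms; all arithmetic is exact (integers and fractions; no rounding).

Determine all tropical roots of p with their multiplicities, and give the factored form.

hull edge (i=0, c=-8) to (i=1, c=-5): slope 3, span 1
hull edge (i=1, c=-5) to (i=3, c=3): slope 4, span 2
Factored form: p(x) = 3 ⊗ (x ⊕ (-4)) ⊗ (x ⊕ (-4)) ⊗ (x ⊕ (-3))
Answer: roots = -4 (mult 2), -3 (mult 1)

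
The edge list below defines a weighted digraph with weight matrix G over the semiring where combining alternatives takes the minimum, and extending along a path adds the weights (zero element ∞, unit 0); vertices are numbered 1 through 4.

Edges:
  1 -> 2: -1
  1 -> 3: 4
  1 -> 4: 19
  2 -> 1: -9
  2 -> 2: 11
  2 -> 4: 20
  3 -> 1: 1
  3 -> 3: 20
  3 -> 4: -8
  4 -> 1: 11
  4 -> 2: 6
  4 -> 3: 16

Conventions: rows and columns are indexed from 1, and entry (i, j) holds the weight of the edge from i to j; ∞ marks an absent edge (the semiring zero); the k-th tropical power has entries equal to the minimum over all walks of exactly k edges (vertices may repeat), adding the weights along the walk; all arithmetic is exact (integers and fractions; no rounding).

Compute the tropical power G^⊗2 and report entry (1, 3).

G^⊗2:
  [-10, 10, 24, -4]
  [2, -10, -5, 10]
  [3, -2, 5, 12]
  [-3, 10, 15, 8]
Key observation: the optimum is the walk 1->3->3, with weight 4 + 20 = 24.
Optimal value attained by: walk 1->3->3.
Answer: (G^⊗2)[1][3] = 24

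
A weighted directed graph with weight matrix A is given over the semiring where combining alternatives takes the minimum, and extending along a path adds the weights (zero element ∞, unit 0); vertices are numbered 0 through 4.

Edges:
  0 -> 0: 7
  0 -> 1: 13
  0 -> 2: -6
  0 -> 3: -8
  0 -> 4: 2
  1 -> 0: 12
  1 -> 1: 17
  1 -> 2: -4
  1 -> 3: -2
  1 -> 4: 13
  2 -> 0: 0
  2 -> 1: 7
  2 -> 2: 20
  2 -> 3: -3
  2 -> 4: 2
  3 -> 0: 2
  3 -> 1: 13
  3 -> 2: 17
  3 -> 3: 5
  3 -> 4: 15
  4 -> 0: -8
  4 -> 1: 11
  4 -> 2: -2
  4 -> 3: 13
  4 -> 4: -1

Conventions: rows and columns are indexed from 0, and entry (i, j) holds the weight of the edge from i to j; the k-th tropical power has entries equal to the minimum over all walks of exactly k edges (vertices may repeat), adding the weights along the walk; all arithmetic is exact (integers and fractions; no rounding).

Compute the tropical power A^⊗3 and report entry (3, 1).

A^⊗2:
  [-6, 1, 0, -9, -4]
  [-4, 3, 6, -7, -2]
  [-6, 10, -6, -8, 1]
  [7, 15, -4, -6, 4]
  [-9, 5, -14, -16, -6]
A^⊗3:
  [-12, 4, -12, -14, -5]
  [-10, 6, -10, -12, -3]
  [-7, 1, -12, -14, -4]
  [-4, 3, 1, -7, -2]
  [-14, -7, -15, -17, -12]
Key observation: the optimum is the walk 3->0->2->1, with weight 2 + (-6) + 7 = 3.
Optimal value attained by: walk 3->0->2->1.
Answer: (A^⊗3)[3][1] = 3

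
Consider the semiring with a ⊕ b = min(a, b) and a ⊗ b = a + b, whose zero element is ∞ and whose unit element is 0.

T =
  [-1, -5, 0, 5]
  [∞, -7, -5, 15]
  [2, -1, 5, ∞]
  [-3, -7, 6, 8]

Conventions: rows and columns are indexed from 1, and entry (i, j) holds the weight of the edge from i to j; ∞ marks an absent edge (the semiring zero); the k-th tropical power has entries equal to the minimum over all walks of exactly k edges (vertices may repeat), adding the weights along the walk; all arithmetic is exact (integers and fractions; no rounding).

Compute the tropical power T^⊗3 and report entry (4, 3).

T^⊗2:
  [-2, -12, -10, 4]
  [-3, -14, -12, 8]
  [1, -8, -6, 7]
  [-4, -14, -12, 2]
T^⊗3:
  [-8, -19, -17, 3]
  [-10, -21, -19, 1]
  [-4, -15, -13, 6]
  [-10, -21, -19, 1]
Key observation: the optimum is the walk 4->2->2->3, with weight (-7) + (-7) + (-5) = -19.
Optimal value attained by: walk 4->2->2->3.
Answer: (T^⊗3)[4][3] = -19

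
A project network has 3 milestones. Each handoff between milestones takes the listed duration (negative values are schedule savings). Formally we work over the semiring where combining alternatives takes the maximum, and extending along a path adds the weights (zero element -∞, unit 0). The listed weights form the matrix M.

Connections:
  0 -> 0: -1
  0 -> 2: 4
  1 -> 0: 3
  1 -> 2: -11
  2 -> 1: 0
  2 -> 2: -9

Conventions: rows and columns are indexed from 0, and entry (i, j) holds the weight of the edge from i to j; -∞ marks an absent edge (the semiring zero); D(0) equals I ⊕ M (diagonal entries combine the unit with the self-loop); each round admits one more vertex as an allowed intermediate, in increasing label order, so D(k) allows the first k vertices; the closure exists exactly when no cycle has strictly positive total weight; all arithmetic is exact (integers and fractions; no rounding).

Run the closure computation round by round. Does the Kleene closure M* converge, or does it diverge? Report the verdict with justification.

D(0):
  [0, -∞, 4]
  [3, 0, -11]
  [-∞, 0, 0]
D(1):
  [0, -∞, 4]
  [3, 0, 7]
  [-∞, 0, 0]
Detection: at round 2, diagonal entry (2, 2) turns strictly positive.
Key observation: the cycle 2->1->0->2 has total weight 0 + 3 + 4, which is strictly positive.
Answer: DIVERGES — positive cycle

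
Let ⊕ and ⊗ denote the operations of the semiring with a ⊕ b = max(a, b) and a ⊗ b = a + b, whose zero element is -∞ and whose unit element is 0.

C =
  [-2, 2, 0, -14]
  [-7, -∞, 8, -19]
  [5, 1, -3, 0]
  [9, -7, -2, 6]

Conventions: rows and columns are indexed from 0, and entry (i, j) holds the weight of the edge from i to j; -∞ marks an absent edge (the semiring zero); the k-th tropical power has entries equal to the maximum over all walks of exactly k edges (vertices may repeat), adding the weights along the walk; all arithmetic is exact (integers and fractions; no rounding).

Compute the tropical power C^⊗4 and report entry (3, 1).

C^⊗2:
  [5, 1, 10, 0]
  [13, 9, 5, 8]
  [9, 7, 9, 6]
  [15, 11, 9, 12]
C^⊗3:
  [15, 11, 9, 10]
  [17, 15, 17, 14]
  [15, 11, 15, 12]
  [21, 17, 19, 18]
C^⊗4:
  [19, 17, 19, 16]
  [23, 19, 23, 20]
  [21, 17, 19, 18]
  [27, 23, 25, 24]
Key observation: the optimum is the walk 3->3->3->0->1, with weight 6 + 6 + 9 + 2 = 23.
Optimal value attained by: walk 3->3->3->0->1.
Answer: (C^⊗4)[3][1] = 23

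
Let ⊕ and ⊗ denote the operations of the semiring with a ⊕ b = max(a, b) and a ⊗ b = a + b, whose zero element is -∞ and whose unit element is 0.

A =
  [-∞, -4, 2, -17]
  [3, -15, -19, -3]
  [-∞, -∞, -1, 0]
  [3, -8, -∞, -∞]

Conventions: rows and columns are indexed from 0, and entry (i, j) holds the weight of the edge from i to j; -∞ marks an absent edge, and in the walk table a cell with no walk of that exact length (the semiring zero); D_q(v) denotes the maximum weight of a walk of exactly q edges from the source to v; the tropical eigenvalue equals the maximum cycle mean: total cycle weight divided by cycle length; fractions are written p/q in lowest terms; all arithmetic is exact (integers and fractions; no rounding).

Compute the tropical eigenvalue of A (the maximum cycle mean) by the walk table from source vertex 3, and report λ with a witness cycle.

q=0: [-∞, -∞, -∞, 0]
q=1: [3, -8, -∞, -∞]
q=2: [-5, -1, 5, -11]
q=3: [2, -9, 4, 5]
q=4: [8, -2, 4, 4]
Optimal cycle mean attained by: cycle 0->2->3->0, total 2 + 0 + 3, length 3.
Answer: λ = 5/3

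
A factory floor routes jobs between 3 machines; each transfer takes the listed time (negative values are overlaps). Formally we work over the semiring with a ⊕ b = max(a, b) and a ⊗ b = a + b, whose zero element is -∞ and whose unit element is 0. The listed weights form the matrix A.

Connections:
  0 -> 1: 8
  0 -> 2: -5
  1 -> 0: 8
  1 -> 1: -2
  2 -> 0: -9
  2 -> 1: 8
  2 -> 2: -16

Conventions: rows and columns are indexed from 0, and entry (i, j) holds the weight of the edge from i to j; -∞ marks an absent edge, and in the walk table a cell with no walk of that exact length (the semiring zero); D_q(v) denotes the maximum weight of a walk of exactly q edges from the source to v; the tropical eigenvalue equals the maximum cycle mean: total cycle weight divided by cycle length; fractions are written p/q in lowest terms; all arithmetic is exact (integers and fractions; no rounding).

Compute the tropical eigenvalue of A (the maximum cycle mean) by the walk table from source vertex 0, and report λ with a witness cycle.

q=0: [0, -∞, -∞]
q=1: [-∞, 8, -5]
q=2: [16, 6, -21]
q=3: [14, 24, 11]
Optimal cycle mean attained by: cycle 0->1->0, total 8 + 8, length 2.
Answer: λ = 8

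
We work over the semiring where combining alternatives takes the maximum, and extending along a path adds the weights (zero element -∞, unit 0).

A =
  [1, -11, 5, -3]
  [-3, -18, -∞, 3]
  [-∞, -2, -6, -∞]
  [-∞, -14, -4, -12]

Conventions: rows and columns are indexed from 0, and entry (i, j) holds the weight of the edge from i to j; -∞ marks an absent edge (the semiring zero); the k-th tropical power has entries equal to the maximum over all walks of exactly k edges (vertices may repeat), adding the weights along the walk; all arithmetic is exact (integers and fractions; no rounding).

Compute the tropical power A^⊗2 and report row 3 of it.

A^⊗2:
  [2, 3, 6, -2]
  [-2, -11, 2, -6]
  [-5, -8, -12, 1]
  [-17, -6, -10, -11]
Answer: row 3 of A^⊗2 = [-17, -6, -10, -11]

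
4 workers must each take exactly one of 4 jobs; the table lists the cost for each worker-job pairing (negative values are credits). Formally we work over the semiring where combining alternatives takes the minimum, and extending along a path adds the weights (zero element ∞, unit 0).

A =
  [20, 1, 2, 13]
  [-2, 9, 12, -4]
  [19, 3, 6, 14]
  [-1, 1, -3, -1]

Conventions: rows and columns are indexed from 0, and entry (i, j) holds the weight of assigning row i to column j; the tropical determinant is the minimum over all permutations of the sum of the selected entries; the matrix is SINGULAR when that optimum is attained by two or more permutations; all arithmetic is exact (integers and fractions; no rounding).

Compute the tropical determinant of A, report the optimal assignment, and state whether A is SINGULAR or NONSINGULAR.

σ = (0, 1, 2, 3): 20 + 9 + 6 + (-1) = 34
σ = (0, 1, 3, 2): 20 + 9 + 14 + (-3) = 40
σ = (0, 2, 1, 3): 20 + 12 + 3 + (-1) = 34
σ = (0, 2, 3, 1): 20 + 12 + 14 + 1 = 47
σ = (0, 3, 1, 2): 20 + (-4) + 3 + (-3) = 16
σ = (0, 3, 2, 1): 20 + (-4) + 6 + 1 = 23
σ = (1, 0, 2, 3): 1 + (-2) + 6 + (-1) = 4
σ = (1, 0, 3, 2): 1 + (-2) + 14 + (-3) = 10
σ = (1, 2, 0, 3): 1 + 12 + 19 + (-1) = 31
σ = (1, 2, 3, 0): 1 + 12 + 14 + (-1) = 26
σ = (1, 3, 0, 2): 1 + (-4) + 19 + (-3) = 13
σ = (1, 3, 2, 0): 1 + (-4) + 6 + (-1) = 2
σ = (2, 0, 1, 3): 2 + (-2) + 3 + (-1) = 2
σ = (2, 0, 3, 1): 2 + (-2) + 14 + 1 = 15
σ = (2, 1, 0, 3): 2 + 9 + 19 + (-1) = 29
σ = (2, 1, 3, 0): 2 + 9 + 14 + (-1) = 24
σ = (2, 3, 0, 1): 2 + (-4) + 19 + 1 = 18
σ = (2, 3, 1, 0): 2 + (-4) + 3 + (-1) = 0
σ = (3, 0, 1, 2): 13 + (-2) + 3 + (-3) = 11
σ = (3, 0, 2, 1): 13 + (-2) + 6 + 1 = 18
σ = (3, 1, 0, 2): 13 + 9 + 19 + (-3) = 38
σ = (3, 1, 2, 0): 13 + 9 + 6 + (-1) = 27
σ = (3, 2, 0, 1): 13 + 12 + 19 + 1 = 45
σ = (3, 2, 1, 0): 13 + 12 + 3 + (-1) = 27
Optimal value attained by: σ = (2, 3, 1, 0).
Answer: det⊕(A) = 0; verdict: NONSINGULAR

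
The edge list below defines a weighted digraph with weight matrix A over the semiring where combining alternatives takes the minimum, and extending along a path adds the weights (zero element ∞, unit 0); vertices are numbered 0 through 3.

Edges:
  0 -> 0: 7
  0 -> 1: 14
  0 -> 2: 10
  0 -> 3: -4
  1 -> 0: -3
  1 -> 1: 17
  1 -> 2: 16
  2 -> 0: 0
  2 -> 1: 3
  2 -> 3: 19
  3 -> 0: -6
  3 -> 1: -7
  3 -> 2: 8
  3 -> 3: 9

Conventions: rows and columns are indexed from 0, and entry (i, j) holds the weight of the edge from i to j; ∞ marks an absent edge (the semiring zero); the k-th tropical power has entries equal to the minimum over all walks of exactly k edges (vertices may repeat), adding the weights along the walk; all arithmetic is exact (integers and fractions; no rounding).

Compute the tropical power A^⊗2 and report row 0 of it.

A^⊗2:
  [-10, -11, 4, 3]
  [4, 11, 7, -7]
  [0, 12, 10, -4]
  [-10, 2, 4, -10]
Answer: row 0 of A^⊗2 = [-10, -11, 4, 3]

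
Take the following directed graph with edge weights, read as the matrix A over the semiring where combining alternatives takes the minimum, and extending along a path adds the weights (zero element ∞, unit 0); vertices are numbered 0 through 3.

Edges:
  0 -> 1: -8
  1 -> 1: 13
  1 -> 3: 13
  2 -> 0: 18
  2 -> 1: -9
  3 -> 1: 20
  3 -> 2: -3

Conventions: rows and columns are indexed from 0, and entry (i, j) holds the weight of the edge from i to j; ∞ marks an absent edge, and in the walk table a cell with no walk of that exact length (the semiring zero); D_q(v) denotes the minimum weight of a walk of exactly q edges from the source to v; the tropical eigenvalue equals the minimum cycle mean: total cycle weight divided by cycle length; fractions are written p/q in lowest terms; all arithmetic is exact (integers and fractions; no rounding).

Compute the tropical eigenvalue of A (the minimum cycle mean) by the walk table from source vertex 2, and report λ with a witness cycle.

q=0: [∞, ∞, 0, ∞]
q=1: [18, -9, ∞, ∞]
q=2: [∞, 4, ∞, 4]
q=3: [∞, 17, 1, 17]
q=4: [19, -8, 14, 30]
Optimal cycle mean attained by: cycle 1->3->2->1, total 13 + (-3) + (-9), length 3.
Answer: λ = 1/3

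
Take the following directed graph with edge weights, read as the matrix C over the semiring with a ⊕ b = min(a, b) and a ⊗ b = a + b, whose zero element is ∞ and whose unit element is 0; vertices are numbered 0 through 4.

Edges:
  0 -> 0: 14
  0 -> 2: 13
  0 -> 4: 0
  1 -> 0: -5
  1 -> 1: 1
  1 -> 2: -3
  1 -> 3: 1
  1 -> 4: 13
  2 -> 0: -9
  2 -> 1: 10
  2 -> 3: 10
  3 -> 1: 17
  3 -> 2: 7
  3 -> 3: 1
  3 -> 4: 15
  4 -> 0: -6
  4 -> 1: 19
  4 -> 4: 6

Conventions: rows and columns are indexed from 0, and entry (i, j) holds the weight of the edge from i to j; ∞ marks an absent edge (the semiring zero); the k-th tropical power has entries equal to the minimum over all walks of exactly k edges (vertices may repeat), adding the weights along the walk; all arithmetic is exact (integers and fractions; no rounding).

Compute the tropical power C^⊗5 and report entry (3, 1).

C^⊗2:
  [-6, 19, 27, 23, 6]
  [-12, 2, -2, 2, -5]
  [5, 11, 4, 11, -9]
  [-2, 17, 8, 2, 16]
  [0, 20, 7, 20, -6]
C^⊗3:
  [0, 20, 7, 20, -6]
  [-11, 3, -1, 3, -12]
  [-15, 10, 8, 12, -3]
  [-1, 18, 9, 3, -2]
  [-12, 13, 13, 17, 0]
C^⊗4:
  [-12, 13, 13, 17, 0]
  [-18, 4, 0, 4, -11]
  [-9, 11, -2, 11, -15]
  [-8, 17, 10, 4, -1]
  [-6, 14, 1, 14, -12]
C^⊗5:
  [-6, 14, 1, 14, -12]
  [-17, 5, -5, 5, -18]
  [-21, 4, 4, 8, -9]
  [-7, 18, 5, 5, -8]
  [-18, 7, 7, 11, -6]
Key observation: the optimum is the walk 3->2->0->4->1->1, with weight 7 + (-9) + 0 + 19 + 1 = 18.
Optimal value attained by: walk 3->2->0->4->1->1.
Answer: (C^⊗5)[3][1] = 18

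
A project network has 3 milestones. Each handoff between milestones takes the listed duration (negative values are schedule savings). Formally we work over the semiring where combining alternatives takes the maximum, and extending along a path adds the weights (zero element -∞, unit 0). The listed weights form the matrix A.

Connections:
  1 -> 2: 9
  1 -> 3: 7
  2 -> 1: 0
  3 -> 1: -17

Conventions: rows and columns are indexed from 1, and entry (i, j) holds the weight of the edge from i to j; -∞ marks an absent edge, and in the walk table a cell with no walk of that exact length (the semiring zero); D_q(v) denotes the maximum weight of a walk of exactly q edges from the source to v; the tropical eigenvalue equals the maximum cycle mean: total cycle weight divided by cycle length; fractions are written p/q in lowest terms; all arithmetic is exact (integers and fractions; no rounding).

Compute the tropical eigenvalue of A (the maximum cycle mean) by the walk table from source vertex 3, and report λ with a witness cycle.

q=0: [-∞, -∞, 0]
q=1: [-17, -∞, -∞]
q=2: [-∞, -8, -10]
q=3: [-8, -∞, -∞]
Optimal cycle mean attained by: cycle 1->2->1, total 9 + 0, length 2.
Answer: λ = 9/2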